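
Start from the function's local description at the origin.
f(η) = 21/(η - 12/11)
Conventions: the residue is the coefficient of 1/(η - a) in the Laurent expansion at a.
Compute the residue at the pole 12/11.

The residue is 21.

At the order-1 pole 12/11 set g(η) = (η - (12/11))*f(η) = 21.
Simple pole: residue = g(a) at a = 12/11, which is 21.


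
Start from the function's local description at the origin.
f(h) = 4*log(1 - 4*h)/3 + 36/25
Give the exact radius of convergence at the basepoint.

The radius of convergence is 1/4.

Branch term (4/3)*log(1 - h/(1/4)): its argument vanishes at h = 1/4, a logarithmic branch point, modulus 1/4.
The radius of convergence is the smallest modulus among the singular points: 1/4.


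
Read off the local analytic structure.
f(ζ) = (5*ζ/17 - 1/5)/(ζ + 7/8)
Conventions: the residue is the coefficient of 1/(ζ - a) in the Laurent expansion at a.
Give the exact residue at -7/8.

At the order-1 pole -7/8 set g(ζ) = (ζ - (-7/8))*f(ζ) = 5*ζ/17 - 1/5.
Simple pole: residue = g(a) at a = -7/8, which is -311/680.

The residue is -311/680.


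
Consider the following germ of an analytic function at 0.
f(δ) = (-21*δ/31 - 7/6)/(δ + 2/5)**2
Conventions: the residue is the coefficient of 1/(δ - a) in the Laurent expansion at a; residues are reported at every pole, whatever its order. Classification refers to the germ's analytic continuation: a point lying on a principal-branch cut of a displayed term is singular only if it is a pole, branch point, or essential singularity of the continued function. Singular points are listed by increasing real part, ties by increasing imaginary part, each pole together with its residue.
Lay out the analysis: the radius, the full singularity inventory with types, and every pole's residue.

Denominator factor (δ + 2/5)^2: pole of order 2 at -2/5, modulus 2/5.
The radius of convergence is the smallest modulus among the singular points: 2/5.
At the order-2 pole -2/5 set g(δ) = (δ - (-2/5))^2*f(δ) = -21*δ/31 - 7/6.
Order-2 pole: residue = g'(a); g'(-2/5) = -21/31, so the residue is -21/31.

Radius of convergence at 0: 2/5.
At -2/5: a pole of order 2; residue -21/31.


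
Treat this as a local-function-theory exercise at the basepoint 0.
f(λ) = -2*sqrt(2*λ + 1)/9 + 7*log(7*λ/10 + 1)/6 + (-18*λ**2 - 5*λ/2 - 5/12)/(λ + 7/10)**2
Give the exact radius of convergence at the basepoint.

The radius of convergence is 1/2.

Denominator factor (λ + 7/10)^2: pole of order 2 at -7/10, modulus 7/10.
Branch term (-2/9)*sqrt(1 - λ/(-1/2)): its argument vanishes at λ = -1/2, a square-root branch point, modulus 1/2.
Branch term (7/6)*log(1 - λ/(-10/7)): its argument vanishes at λ = -10/7, a logarithmic branch point, modulus 10/7.
The radius of convergence is the smallest modulus among the singular points: 1/2.


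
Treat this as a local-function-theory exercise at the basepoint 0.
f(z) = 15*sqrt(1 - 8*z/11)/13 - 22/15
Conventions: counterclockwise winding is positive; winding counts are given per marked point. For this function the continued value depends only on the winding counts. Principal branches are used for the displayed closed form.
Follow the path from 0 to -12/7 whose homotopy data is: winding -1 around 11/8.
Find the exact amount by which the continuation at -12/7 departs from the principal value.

Continued minus principal equals -(30/1001)*sqrt(13321).

The rational part is single-valued and drops out of the difference; each branch term changes only by its own monodromy.
(15/13)*sqrt(1 - z/(11/8)): winding -1 is odd, the square root flips sign, contributing -2*(15/13)*sqrt(1 - (-12/7)/(11/8)) = -2*(15/13)*sqrt(173/77) = -(30/1001)*sqrt(13321).
Summing the contributions at z = -12/7 gives -(30/1001)*sqrt(13321).


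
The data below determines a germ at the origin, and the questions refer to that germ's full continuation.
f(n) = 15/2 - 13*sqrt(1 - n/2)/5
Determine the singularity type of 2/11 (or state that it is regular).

The point is a regular point.

There is no denominator, hence no pole anywhere.
Branch term sqrt(1 - n/(2)): argument at 2/11 is 10/11, nonzero, so 2/11 is not its branch point (a point on a principal cut is still regular for the continued germ).
So the germ continues analytically to 2/11.


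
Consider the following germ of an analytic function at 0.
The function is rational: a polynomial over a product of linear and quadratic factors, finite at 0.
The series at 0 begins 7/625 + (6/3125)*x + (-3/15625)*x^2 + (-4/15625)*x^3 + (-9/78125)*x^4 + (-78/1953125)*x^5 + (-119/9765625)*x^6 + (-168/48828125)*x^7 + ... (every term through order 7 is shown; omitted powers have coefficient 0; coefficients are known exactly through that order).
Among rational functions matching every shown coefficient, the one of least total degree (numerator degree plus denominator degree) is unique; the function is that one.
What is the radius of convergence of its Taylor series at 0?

No rational of total degree below 4 reproduces all 8 coefficients; solving the [1/3] Pade equations on them gives f(x) = (3*x/5 - 7/5)/(x - 5)**3, whose expansion matches every shown term.
Denominator factor (x - 5)^3: pole of order 3 at 5, modulus 5.
The radius of convergence is the smallest modulus among the singular points: 5.

The radius of convergence is 5.


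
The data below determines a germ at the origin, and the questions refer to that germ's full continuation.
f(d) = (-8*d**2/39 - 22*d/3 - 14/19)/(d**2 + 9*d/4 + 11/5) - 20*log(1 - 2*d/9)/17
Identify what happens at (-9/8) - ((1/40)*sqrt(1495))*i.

The point is a pole of order 1.

The denominator factor d**2 + 9*d/4 + 11/5 vanishes at (-9/8) - ((1/40)*sqrt(1495))*i and appears to the power 1; the numerator there equals (55169/7410) + ((67/390)*sqrt(1495))*i, nonzero, and no other factor vanishes.
The branch terms are analytic at this point.
Hence a pole whose order is the multiplicity, 1.


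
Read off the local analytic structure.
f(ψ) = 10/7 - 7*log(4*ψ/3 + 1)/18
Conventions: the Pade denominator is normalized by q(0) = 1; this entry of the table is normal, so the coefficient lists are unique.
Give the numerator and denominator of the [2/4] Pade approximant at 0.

The Pade approximant has numerator coefficients [10/7, 8545858/3655071, 3039436/3655071]; denominator coefficients [1, 116012/58017, 556568/522153, 185024/1566459, -3136/70490655].

Taylor coefficients needed (expand at 0): a_0 = 10/7, a_1 = -14/27, a_2 = 28/81, a_3 = -224/729, a_4 = 224/729, a_5 = -3584/10935, a_6 = 7168/19683.
Write the denominator as Q(ψ) = 1 + q1*ψ + q2*ψ^2 + q3*ψ^3 + q4*ψ^4. Requiring Q*f - P = O(ψ^7) with deg P <= 2 kills the coefficients of ψ^3..ψ^6 in Q*f:
  ψ^3: a_3 + q1*a_2 + q2*a_1 + q3*a_0 = 0, i.e. -224/729 + (28/81)*q1 + (-14/27)*q2 + (10/7)*q3 = 0.
  ψ^4: a_4 + q1*a_3 + q2*a_2 + q3*a_1 + q4*a_0 = 0, i.e. 224/729 + (-224/729)*q1 + (28/81)*q2 + (-14/27)*q3 + (10/7)*q4 = 0.
  ψ^5: a_5 + q1*a_4 + q2*a_3 + q3*a_2 + q4*a_1 = 0, i.e. -3584/10935 + (224/729)*q1 + (-224/729)*q2 + (28/81)*q3 + (-14/27)*q4 = 0.
  ψ^6: a_6 + q1*a_5 + q2*a_4 + q3*a_3 + q4*a_2 = 0, i.e. 7168/19683 + (-3584/10935)*q1 + (224/729)*q2 + (-224/729)*q3 + (28/81)*q4 = 0.
Solving this linear system: q1 = 116012/58017, q2 = 556568/522153, q3 = 185024/1566459, q4 = -3136/70490655.
The numerator is Q*f truncated at degree 2: P0 = a_0 = 10/7; P1 = a_1 + q1*a_0 = 8545858/3655071; P2 = a_2 + q1*a_1 + q2*a_0 = 3039436/3655071.


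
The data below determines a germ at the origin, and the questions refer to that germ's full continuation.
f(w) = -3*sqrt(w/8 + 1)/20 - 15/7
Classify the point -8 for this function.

The point is an algebraic (square-root) branch point.

The term (-3/20)*sqrt(1 - w/(-8)) has argument 1 - -8/(-8) = 0 at -8: a square-root (algebraic, two-sheeted) branch point; the remaining terms are analytic or single-valued there.


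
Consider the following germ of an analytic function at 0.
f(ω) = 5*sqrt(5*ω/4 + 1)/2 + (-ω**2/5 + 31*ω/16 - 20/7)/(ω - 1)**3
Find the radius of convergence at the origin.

Denominator factor (ω - 1)^3: pole of order 3 at 1, modulus 1.
Branch term (5/2)*sqrt(1 - ω/(-4/5)): its argument vanishes at ω = -4/5, a square-root branch point, modulus 4/5.
The radius of convergence is the smallest modulus among the singular points: 4/5.

The radius of convergence is 4/5.


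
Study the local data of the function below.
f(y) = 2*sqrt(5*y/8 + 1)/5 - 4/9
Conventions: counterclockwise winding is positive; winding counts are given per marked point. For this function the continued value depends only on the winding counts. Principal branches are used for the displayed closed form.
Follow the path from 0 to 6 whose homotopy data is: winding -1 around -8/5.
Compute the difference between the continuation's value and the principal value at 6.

Continued minus principal equals -(2/5)*sqrt(19).

The rational part is single-valued and drops out of the difference; each branch term changes only by its own monodromy.
(2/5)*sqrt(1 - y/(-8/5)): winding -1 is odd, the square root flips sign, contributing -2*(2/5)*sqrt(1 - (6)/(-8/5)) = -2*(2/5)*sqrt(19/4) = -(2/5)*sqrt(19).
Summing the contributions at y = 6 gives -(2/5)*sqrt(19).


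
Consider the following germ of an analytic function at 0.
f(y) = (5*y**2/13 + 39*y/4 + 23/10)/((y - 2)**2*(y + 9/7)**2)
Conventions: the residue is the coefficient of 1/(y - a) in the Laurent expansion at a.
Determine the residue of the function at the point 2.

At the order-2 pole 2 set g(y) = (y - (2))^2*f(y) = (5*y**2/13 + 39*y/4 + 23/10)/(y + 9/7)**2.
Order-2 pole: residue = g'(a); g'(2) = -854903/3163420, so the residue is -854903/3163420.

The residue is -854903/3163420.


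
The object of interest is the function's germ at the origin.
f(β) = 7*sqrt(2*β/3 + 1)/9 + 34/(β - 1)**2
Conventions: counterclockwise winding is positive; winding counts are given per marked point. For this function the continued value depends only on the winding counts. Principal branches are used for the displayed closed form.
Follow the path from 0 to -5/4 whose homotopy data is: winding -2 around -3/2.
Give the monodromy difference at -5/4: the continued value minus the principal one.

Continued minus principal equals 0.

The rational part is single-valued and drops out of the difference; each branch term changes only by its own monodromy.
(7/9)*sqrt(1 - β/(-3/2)): winding -2 is even, the square root returns to the same sheet, contribution 0.
Summing the contributions at β = -5/4 gives 0.


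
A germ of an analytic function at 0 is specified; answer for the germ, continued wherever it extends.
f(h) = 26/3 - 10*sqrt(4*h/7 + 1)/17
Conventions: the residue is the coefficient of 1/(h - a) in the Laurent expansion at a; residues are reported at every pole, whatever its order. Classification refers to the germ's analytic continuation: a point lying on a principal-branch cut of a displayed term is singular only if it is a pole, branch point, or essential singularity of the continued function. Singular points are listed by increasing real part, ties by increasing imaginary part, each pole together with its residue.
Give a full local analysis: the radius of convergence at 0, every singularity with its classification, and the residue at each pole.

Radius of convergence at 0: 7/4.
At -7/4: an algebraic (square-root) branch point.

Branch term (-10/17)*sqrt(1 - h/(-7/4)): its argument vanishes at h = -7/4, a square-root branch point, modulus 7/4.
The radius of convergence is the smallest modulus among the singular points: 7/4.


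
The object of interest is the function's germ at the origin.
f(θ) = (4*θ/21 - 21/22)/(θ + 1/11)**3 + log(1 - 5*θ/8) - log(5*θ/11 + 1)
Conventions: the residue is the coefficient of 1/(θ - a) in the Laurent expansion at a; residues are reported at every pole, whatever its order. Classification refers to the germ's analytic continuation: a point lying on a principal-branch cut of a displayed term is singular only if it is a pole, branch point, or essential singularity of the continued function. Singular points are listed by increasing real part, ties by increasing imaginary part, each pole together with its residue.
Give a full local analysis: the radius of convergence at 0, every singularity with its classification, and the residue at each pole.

Denominator factor (θ + 1/11)^3: pole of order 3 at -1/11, modulus 1/11.
Branch term (-1)*log(1 - θ/(-11/5)): its argument vanishes at θ = -11/5, a logarithmic branch point, modulus 11/5.
Branch term (1)*log(1 - θ/(8/5)): its argument vanishes at θ = 8/5, a logarithmic branch point, modulus 8/5.
The radius of convergence is the smallest modulus among the singular points: 1/11.
The branch terms are analytic at -1/11 and contribute nothing to the residue; only the rational part matters.
At the order-3 pole -1/11 set g(θ) = (θ - (-1/11))^3*(rational part) = 4*θ/21 - 21/22.
Order-3 pole: residue = g''(a)/2; g''(-1/11) = 0, so the residue is 0.
List the singular points by increasing real part (a conjugate pair: the negative imaginary part first).

Radius of convergence at 0: 1/11.
At -11/5: a logarithmic branch point.
At -1/11: a pole of order 3; residue 0.
At 8/5: a logarithmic branch point.


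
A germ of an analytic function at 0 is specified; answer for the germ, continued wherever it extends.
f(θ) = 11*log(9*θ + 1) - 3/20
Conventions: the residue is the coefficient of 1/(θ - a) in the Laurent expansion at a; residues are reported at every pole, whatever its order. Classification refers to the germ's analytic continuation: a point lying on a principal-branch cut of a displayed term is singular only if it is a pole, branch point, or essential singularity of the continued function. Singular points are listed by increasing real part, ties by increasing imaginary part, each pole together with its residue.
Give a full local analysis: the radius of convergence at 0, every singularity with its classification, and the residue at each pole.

Radius of convergence at 0: 1/9.
At -1/9: a logarithmic branch point.

Branch term (11)*log(1 - θ/(-1/9)): its argument vanishes at θ = -1/9, a logarithmic branch point, modulus 1/9.
The radius of convergence is the smallest modulus among the singular points: 1/9.


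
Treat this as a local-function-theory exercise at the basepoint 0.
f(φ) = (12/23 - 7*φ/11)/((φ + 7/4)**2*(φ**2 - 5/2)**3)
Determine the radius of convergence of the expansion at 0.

The radius of convergence is (1/2)*sqrt(10).

Denominator factor (φ**2 - 5/2)^3: discriminant 10, real irrational roots (1/2)*sqrt(10) and -(1/2)*sqrt(10); poles of order 3, moduli (1/2)*sqrt(10) and (1/2)*sqrt(10).
Denominator factor (φ + 7/4)^2: pole of order 2 at -7/4, modulus 7/4.
The radius of convergence is the smallest modulus among the singular points: (1/2)*sqrt(10).


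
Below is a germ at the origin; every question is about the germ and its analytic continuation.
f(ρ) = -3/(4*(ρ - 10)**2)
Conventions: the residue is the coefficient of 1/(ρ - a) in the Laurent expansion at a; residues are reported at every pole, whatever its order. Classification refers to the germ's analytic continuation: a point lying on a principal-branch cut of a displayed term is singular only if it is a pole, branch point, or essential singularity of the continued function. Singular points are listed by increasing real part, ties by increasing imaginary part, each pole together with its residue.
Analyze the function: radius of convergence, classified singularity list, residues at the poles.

Denominator factor (ρ - 10)^2: pole of order 2 at 10, modulus 10.
The radius of convergence is the smallest modulus among the singular points: 10.
At the order-2 pole 10 set g(ρ) = (ρ - (10))^2*f(ρ) = -3/4.
Order-2 pole: residue = g'(a); g'(10) = 0, so the residue is 0.

Radius of convergence at 0: 10.
At 10: a pole of order 2; residue 0.


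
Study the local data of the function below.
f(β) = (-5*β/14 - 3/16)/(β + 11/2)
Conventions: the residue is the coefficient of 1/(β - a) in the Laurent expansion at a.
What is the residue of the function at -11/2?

The residue is 199/112.

At the order-1 pole -11/2 set g(β) = (β - (-11/2))*f(β) = -5*β/14 - 3/16.
Simple pole: residue = g(a) at a = -11/2, which is 199/112.


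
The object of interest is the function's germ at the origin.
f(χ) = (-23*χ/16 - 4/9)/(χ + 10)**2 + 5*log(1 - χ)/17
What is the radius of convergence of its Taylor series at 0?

Denominator factor (χ + 10)^2: pole of order 2 at -10, modulus 10.
Branch term (5/17)*log(1 - χ/(1)): its argument vanishes at χ = 1, a logarithmic branch point, modulus 1.
The radius of convergence is the smallest modulus among the singular points: 1.

The radius of convergence is 1.


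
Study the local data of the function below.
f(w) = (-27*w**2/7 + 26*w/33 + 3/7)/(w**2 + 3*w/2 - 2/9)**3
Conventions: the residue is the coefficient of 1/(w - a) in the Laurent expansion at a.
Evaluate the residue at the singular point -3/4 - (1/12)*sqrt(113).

The factor w**2 + 3*w/2 - 2/9 splits as (w - a)(w - a') with a = -3/4 - (1/12)*sqrt(113), a' = -3/4 + (1/12)*sqrt(113). At the order-3 pole a set g(w) = (w - a)^3*f(w) = [-27*w**2/7 + 26*w/33 + 3/7] / (w - a')^3.
Order-3 pole: residue = g''(a)/2; g''(-3/4 - (1/12)*sqrt(113)) = (9506160/111103069)*sqrt(113), so the residue is (4753080/111103069)*sqrt(113).

The residue is (4753080/111103069)*sqrt(113).


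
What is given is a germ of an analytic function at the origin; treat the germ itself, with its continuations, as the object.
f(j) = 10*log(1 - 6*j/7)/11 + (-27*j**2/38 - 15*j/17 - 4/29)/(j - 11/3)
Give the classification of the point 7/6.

The term (10/11)*log(1 - j/(7/6)) has argument 1 - 7/6/(7/6) = 0 at 7/6: a logarithmic (infinitely-sheeted) branch point; the remaining terms are analytic or single-valued there.

The point is a logarithmic branch point.


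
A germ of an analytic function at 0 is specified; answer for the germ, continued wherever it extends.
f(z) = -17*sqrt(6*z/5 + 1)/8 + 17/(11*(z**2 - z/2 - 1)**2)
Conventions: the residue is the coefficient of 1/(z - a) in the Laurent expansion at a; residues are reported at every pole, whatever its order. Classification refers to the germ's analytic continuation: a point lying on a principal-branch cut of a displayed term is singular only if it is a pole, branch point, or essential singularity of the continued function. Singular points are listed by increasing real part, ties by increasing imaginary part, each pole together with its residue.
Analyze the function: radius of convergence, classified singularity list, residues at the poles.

Denominator factor (z**2 - z/2 - 1)^2: discriminant 17/4, real irrational roots 1/4 + (1/4)*sqrt(17) and 1/4 - (1/4)*sqrt(17); poles of order 2, moduli 1/4 + (1/4)*sqrt(17) and -1/4 + (1/4)*sqrt(17).
Branch term (-17/8)*sqrt(1 - z/(-5/6)): its argument vanishes at z = -5/6, a square-root branch point, modulus 5/6.
The radius of convergence is the smallest modulus among the singular points: -1/4 + (1/4)*sqrt(17).
The branch term is analytic at 1/4 - (1/4)*sqrt(17) and contributes nothing to the residue; only the rational part matters.
The factor z**2 - z/2 - 1 splits as (z - a)(z - a') with a = 1/4 - (1/4)*sqrt(17), a' = 1/4 + (1/4)*sqrt(17). At the order-2 pole a set g(z) = (z - a)^2*(rational part) = [17/11] / (z - a')^2.
Order-2 pole: residue = g'(a); g'(1/4 - (1/4)*sqrt(17)) = (16/187)*sqrt(17), so the residue is (16/187)*sqrt(17).
The branch term is analytic at 1/4 + (1/4)*sqrt(17) and contributes nothing to the residue; only the rational part matters.
The factor z**2 - z/2 - 1 splits as (z - a)(z - a') with a = 1/4 + (1/4)*sqrt(17), a' = 1/4 - (1/4)*sqrt(17). At the order-2 pole a set g(z) = (z - a)^2*(rational part) = [17/11] / (z - a')^2.
Order-2 pole: residue = g'(a); g'(1/4 + (1/4)*sqrt(17)) = -(16/187)*sqrt(17), so the residue is -(16/187)*sqrt(17).
List the singular points by increasing real part (a conjugate pair: the negative imaginary part first).

Radius of convergence at 0: -1/4 + (1/4)*sqrt(17).
At -5/6: an algebraic (square-root) branch point.
At 1/4 - (1/4)*sqrt(17): a pole of order 2; residue (16/187)*sqrt(17).
At 1/4 + (1/4)*sqrt(17): a pole of order 2; residue -(16/187)*sqrt(17).


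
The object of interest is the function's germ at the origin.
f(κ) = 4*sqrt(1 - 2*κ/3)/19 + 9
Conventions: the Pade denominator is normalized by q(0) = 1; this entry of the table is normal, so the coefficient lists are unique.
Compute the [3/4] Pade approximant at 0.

The Pade approximant has numerator coefficients [175/19, -34857/3781, 19397/7562, -11683/68058]; denominator coefficients [1, -593/597, 325/1194, -187/10746, -1/32238].

Taylor coefficients needed (expand at 0): a_0 = 175/19, a_1 = -4/57, a_2 = -2/171, a_3 = -2/513, a_4 = -5/3078, a_5 = -7/9234, a_6 = -7/18468, a_7 = -11/55404.
Write the denominator as Q(κ) = 1 + q1*κ + q2*κ^2 + q3*κ^3 + q4*κ^4. Requiring Q*f - P = O(κ^8) with deg P <= 3 kills the coefficients of κ^4..κ^7 in Q*f:
  κ^4: a_4 + q1*a_3 + q2*a_2 + q3*a_1 + q4*a_0 = 0, i.e. -5/3078 + (-2/513)*q1 + (-2/171)*q2 + (-4/57)*q3 + (175/19)*q4 = 0.
  κ^5: a_5 + q1*a_4 + q2*a_3 + q3*a_2 + q4*a_1 = 0, i.e. -7/9234 + (-5/3078)*q1 + (-2/513)*q2 + (-2/171)*q3 + (-4/57)*q4 = 0.
  κ^6: a_6 + q1*a_5 + q2*a_4 + q3*a_3 + q4*a_2 = 0, i.e. -7/18468 + (-7/9234)*q1 + (-5/3078)*q2 + (-2/513)*q3 + (-2/171)*q4 = 0.
  κ^7: a_7 + q1*a_6 + q2*a_5 + q3*a_4 + q4*a_3 = 0, i.e. -11/55404 + (-7/18468)*q1 + (-7/9234)*q2 + (-5/3078)*q3 + (-2/513)*q4 = 0.
Solving this linear system: q1 = -593/597, q2 = 325/1194, q3 = -187/10746, q4 = -1/32238.
The numerator is Q*f truncated at degree 3: P0 = a_0 = 175/19; P1 = a_1 + q1*a_0 = -34857/3781; P2 = a_2 + q1*a_1 + q2*a_0 = 19397/7562; P3 = a_3 + q1*a_2 + q2*a_1 + q3*a_0 = -11683/68058.


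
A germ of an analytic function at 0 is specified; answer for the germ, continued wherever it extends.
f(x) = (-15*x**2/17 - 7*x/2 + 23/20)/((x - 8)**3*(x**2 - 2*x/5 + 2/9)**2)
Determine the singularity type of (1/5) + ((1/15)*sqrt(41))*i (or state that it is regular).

The point is a pole of order 2.

The denominator factor x**2 - 2*x/5 + 2/9 vanishes at (1/5) + ((1/15)*sqrt(41))*i and appears to the power 2; the numerator there equals (587/1020) - ((131/510)*sqrt(41))*i, nonzero, and no other factor vanishes.
Hence a pole whose order is the multiplicity, 2.


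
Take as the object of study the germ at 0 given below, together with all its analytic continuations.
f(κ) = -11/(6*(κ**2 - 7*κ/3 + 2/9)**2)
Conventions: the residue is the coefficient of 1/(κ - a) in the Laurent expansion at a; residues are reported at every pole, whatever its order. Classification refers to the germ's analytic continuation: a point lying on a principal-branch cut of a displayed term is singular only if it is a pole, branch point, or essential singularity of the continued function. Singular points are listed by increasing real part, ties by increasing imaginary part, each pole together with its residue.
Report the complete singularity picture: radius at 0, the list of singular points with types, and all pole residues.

Denominator factor (κ**2 - 7*κ/3 + 2/9)^2: discriminant 41/9, real irrational roots 7/6 + (1/6)*sqrt(41) and 7/6 - (1/6)*sqrt(41); poles of order 2, moduli 7/6 + (1/6)*sqrt(41) and 7/6 - (1/6)*sqrt(41).
The radius of convergence is the smallest modulus among the singular points: 7/6 - (1/6)*sqrt(41).
The factor κ**2 - 7*κ/3 + 2/9 splits as (κ - a)(κ - a') with a = 7/6 - (1/6)*sqrt(41), a' = 7/6 + (1/6)*sqrt(41). At the order-2 pole a set g(κ) = (κ - a)^2*f(κ) = [-11/6] / (κ - a')^2.
Order-2 pole: residue = g'(a); g'(7/6 - (1/6)*sqrt(41)) = -(99/1681)*sqrt(41), so the residue is -(99/1681)*sqrt(41).
The factor κ**2 - 7*κ/3 + 2/9 splits as (κ - a)(κ - a') with a = 7/6 + (1/6)*sqrt(41), a' = 7/6 - (1/6)*sqrt(41). At the order-2 pole a set g(κ) = (κ - a)^2*f(κ) = [-11/6] / (κ - a')^2.
Order-2 pole: residue = g'(a); g'(7/6 + (1/6)*sqrt(41)) = (99/1681)*sqrt(41), so the residue is (99/1681)*sqrt(41).
List the singular points by increasing real part (a conjugate pair: the negative imaginary part first).

Radius of convergence at 0: 7/6 - (1/6)*sqrt(41).
At 7/6 - (1/6)*sqrt(41): a pole of order 2; residue -(99/1681)*sqrt(41).
At 7/6 + (1/6)*sqrt(41): a pole of order 2; residue (99/1681)*sqrt(41).


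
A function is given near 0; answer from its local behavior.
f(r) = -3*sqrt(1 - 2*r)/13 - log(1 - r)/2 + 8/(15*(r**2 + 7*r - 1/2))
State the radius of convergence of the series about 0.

Denominator factor (r**2 + 7*r - 1/2): discriminant 51, real irrational roots -7/2 + (1/2)*sqrt(51) and -7/2 - (1/2)*sqrt(51); poles of order 1, moduli -7/2 + (1/2)*sqrt(51) and 7/2 + (1/2)*sqrt(51).
Branch term (-3/13)*sqrt(1 - r/(1/2)): its argument vanishes at r = 1/2, a square-root branch point, modulus 1/2.
Branch term (-1/2)*log(1 - r/(1)): its argument vanishes at r = 1, a logarithmic branch point, modulus 1.
The radius of convergence is the smallest modulus among the singular points: -7/2 + (1/2)*sqrt(51).

The radius of convergence is -7/2 + (1/2)*sqrt(51).


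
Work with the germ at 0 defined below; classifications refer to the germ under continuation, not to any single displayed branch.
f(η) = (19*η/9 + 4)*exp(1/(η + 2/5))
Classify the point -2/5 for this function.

The point is an essential singularity.

The exponent 1/(η - (-2/5)) has a pole at -2/5, so exp(1/(η - (-2/5))) takes every nonzero value near it: an essential singularity (not a pole of any order).


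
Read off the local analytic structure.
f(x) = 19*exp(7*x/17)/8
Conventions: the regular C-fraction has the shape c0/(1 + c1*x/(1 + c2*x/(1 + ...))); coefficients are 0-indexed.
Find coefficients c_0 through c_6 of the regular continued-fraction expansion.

The regular C-fraction coefficients are [19/8, -7/17, 7/34, -7/102, 7/102, -7/170, 7/170].

Taylor coefficients (expand at 0): a_0 = 19/8, a_1 = 133/136, a_2 = 931/4624, a_3 = 6517/235824, a_4 = 45619/16036032, a_5 = 319333/1363062720, a_6 = 2235331/139032397440.
c0 = a_0 = 19/8. Peel one level at a time: if S = 1 + c*x/S' with S'(0) = 1, then c is the x-coefficient of S and S' = c*x/(S - 1).
S_1 = c0/f = 1 + (-7/17)*x + (49/578)*x^2 + ...; c1 = -7/17.
S_2 = c1*x/(S_1 - 1) = 1 + (7/34)*x + (49/3468)*x^2 + ...; c2 = 7/34.
S_3 = c2*x/(S_2 - 1) = 1 + (-7/102)*x + (49/10404)*x^2 + ...; c3 = -7/102.
S_4 = c3*x/(S_3 - 1) = 1 + (7/102)*x + (49/17340)*x^2 + ...; c4 = 7/102.
S_5 = c4*x/(S_4 - 1) = 1 + (-7/170)*x + (49/28900)*x^2 + ...; c5 = -7/170.
S_6 = c5*x/(S_5 - 1) = 1 + (7/170)*x + ...; c6 = 7/170.


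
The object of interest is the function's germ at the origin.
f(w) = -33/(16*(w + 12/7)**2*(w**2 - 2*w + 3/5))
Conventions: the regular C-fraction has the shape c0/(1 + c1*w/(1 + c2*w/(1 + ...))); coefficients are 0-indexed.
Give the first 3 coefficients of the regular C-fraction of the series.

Taylor coefficients (expand at 0): a_0 = -2695/2304, a_1 = -35035/13824, a_2 = -2552165/331776.
c0 = a_0 = -2695/2304. Peel one level at a time: if S = 1 + c*w/S' with S'(0) = 1, then c is the w-coefficient of S and S' = c*w/(S - 1).
S_1 = c0/f = 1 + (-13/6)*w + (-271/144)*w^2 + ...; c1 = -13/6.
S_2 = c1*w/(S_1 - 1) = 1 + (-271/312)*w + ...; c2 = -271/312.

The regular C-fraction coefficients are [-2695/2304, -13/6, -271/312].


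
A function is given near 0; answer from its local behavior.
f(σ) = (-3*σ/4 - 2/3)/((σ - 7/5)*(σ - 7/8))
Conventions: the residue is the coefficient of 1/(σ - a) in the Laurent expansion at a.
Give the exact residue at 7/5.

At the order-1 pole 7/5 set g(σ) = (σ - (7/5))*f(σ) = (-3*σ/4 - 2/3)/(σ - 7/8).
Simple pole: residue = g(a) at a = 7/5, which is -206/63.

The residue is -206/63.


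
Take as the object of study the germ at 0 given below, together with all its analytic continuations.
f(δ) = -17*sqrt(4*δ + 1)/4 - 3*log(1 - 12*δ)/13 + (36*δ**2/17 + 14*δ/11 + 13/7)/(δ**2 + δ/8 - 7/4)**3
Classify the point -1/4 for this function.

The point is an algebraic (square-root) branch point.

The term (-17/4)*sqrt(1 - δ/(-1/4)) has argument 1 - -1/4/(-1/4) = 0 at -1/4: a square-root (algebraic, two-sheeted) branch point; the remaining terms are analytic or single-valued there.


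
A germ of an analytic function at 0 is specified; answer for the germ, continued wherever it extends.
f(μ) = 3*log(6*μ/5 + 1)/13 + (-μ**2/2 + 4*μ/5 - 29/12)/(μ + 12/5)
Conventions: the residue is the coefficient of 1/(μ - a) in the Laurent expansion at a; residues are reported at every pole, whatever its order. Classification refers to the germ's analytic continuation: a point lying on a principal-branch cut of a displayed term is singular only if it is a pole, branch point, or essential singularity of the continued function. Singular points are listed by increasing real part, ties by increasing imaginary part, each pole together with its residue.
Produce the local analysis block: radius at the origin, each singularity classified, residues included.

Radius of convergence at 0: 5/6.
At -12/5: a pole of order 1; residue -433/60.
At -5/6: a logarithmic branch point.

Denominator factor (μ + 12/5): pole of order 1 at -12/5, modulus 12/5.
Branch term (3/13)*log(1 - μ/(-5/6)): its argument vanishes at μ = -5/6, a logarithmic branch point, modulus 5/6.
The radius of convergence is the smallest modulus among the singular points: 5/6.
The branch term is analytic at -12/5 and contributes nothing to the residue; only the rational part matters.
At the order-1 pole -12/5 set g(μ) = (μ - (-12/5))*(rational part) = -μ**2/2 + 4*μ/5 - 29/12.
Simple pole: residue = g(a) at a = -12/5, which is -433/60.
List the singular points by increasing real part (a conjugate pair: the negative imaginary part first).


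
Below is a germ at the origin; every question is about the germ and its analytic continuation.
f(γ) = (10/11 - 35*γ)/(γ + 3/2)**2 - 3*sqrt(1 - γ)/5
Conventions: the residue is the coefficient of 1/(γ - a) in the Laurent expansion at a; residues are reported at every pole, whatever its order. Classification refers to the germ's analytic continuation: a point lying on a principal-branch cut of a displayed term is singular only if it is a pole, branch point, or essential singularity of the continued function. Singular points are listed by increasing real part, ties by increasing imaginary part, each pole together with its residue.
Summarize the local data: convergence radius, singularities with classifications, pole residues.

Denominator factor (γ + 3/2)^2: pole of order 2 at -3/2, modulus 3/2.
Branch term (-3/5)*sqrt(1 - γ/(1)): its argument vanishes at γ = 1, a square-root branch point, modulus 1.
The radius of convergence is the smallest modulus among the singular points: 1.
The branch term is analytic at -3/2 and contributes nothing to the residue; only the rational part matters.
At the order-2 pole -3/2 set g(γ) = (γ - (-3/2))^2*(rational part) = 10/11 - 35*γ.
Order-2 pole: residue = g'(a); g'(-3/2) = -35, so the residue is -35.
List the singular points by increasing real part (a conjugate pair: the negative imaginary part first).

Radius of convergence at 0: 1.
At -3/2: a pole of order 2; residue -35.
At 1: an algebraic (square-root) branch point.


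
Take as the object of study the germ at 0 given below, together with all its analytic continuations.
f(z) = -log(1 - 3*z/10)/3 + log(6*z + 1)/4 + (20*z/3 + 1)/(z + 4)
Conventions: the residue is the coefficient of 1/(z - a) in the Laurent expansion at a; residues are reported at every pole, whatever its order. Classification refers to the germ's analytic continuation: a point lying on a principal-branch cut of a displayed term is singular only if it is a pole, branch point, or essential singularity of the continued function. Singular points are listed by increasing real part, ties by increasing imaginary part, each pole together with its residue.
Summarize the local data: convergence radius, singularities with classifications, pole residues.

Radius of convergence at 0: 1/6.
At -4: a pole of order 1; residue -77/3.
At -1/6: a logarithmic branch point.
At 10/3: a logarithmic branch point.

Denominator factor (z + 4): pole of order 1 at -4, modulus 4.
Branch term (-1/3)*log(1 - z/(10/3)): its argument vanishes at z = 10/3, a logarithmic branch point, modulus 10/3.
Branch term (1/4)*log(1 - z/(-1/6)): its argument vanishes at z = -1/6, a logarithmic branch point, modulus 1/6.
The radius of convergence is the smallest modulus among the singular points: 1/6.
The branch terms are analytic at -4 and contribute nothing to the residue; only the rational part matters.
At the order-1 pole -4 set g(z) = (z - (-4))*(rational part) = 20*z/3 + 1.
Simple pole: residue = g(a) at a = -4, which is -77/3.
List the singular points by increasing real part (a conjugate pair: the negative imaginary part first).


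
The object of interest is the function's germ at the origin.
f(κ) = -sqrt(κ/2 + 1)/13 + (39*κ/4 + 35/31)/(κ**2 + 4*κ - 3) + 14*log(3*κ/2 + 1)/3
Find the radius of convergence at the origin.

The radius of convergence is -2 + sqrt(7).

Denominator factor (κ**2 + 4*κ - 3): discriminant 28, real irrational roots -2 + sqrt(7) and -2 - sqrt(7); poles of order 1, moduli -2 + sqrt(7) and 2 + sqrt(7).
Branch term (-1/13)*sqrt(1 - κ/(-2)): its argument vanishes at κ = -2, a square-root branch point, modulus 2.
Branch term (14/3)*log(1 - κ/(-2/3)): its argument vanishes at κ = -2/3, a logarithmic branch point, modulus 2/3.
The radius of convergence is the smallest modulus among the singular points: -2 + sqrt(7).


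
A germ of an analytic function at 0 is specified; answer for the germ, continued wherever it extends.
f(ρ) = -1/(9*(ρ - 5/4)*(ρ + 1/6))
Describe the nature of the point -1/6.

The denominator factor ρ + 1/6 vanishes at -1/6 and appears to the power 1; the numerator there equals -1/9, nonzero, and no other factor vanishes.
Hence a pole whose order is the multiplicity, 1.

The point is a pole of order 1.


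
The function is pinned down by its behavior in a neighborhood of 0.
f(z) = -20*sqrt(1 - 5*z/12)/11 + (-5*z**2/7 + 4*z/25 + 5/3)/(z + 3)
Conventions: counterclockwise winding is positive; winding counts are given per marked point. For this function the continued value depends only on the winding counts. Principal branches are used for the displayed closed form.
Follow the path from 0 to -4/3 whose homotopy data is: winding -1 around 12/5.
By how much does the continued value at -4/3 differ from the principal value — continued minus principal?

The rational part is single-valued and drops out of the difference; each branch term changes only by its own monodromy.
(-20/11)*sqrt(1 - z/(12/5)): winding -1 is odd, the square root flips sign, contributing -2*(-20/11)*sqrt(1 - (-4/3)/(12/5)) = -2*(-20/11)*sqrt(14/9) = (40/33)*sqrt(14).
Summing the contributions at z = -4/3 gives (40/33)*sqrt(14).

Continued minus principal equals (40/33)*sqrt(14).


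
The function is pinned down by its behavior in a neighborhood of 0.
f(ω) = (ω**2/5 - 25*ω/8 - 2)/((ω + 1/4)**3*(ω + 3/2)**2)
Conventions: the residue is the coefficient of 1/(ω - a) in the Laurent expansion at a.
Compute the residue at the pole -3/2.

The residue is -6088/3125.

At the order-2 pole -3/2 set g(ω) = (ω - (-3/2))^2*f(ω) = (ω**2/5 - 25*ω/8 - 2)/(ω + 1/4)**3.
Order-2 pole: residue = g'(a); g'(-3/2) = -6088/3125, so the residue is -6088/3125.


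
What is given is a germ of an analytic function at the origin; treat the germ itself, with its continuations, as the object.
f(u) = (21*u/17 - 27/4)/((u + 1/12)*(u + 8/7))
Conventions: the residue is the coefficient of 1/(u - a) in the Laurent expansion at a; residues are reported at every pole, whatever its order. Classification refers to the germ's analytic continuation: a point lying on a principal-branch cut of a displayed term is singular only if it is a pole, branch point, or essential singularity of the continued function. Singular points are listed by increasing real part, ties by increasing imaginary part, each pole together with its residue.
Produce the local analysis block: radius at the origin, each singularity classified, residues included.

Radius of convergence at 0: 1/12.
At -8/7: a pole of order 1; residue 11655/1513.
At -1/12: a pole of order 1; residue -9786/1513.

Denominator factor (u + 8/7): pole of order 1 at -8/7, modulus 8/7.
Denominator factor (u + 1/12): pole of order 1 at -1/12, modulus 1/12.
The radius of convergence is the smallest modulus among the singular points: 1/12.
At the order-1 pole -8/7 set g(u) = (u - (-8/7))*f(u) = (21*u/17 - 27/4)/(u + 1/12).
Simple pole: residue = g(a) at a = -8/7, which is 11655/1513.
At the order-1 pole -1/12 set g(u) = (u - (-1/12))*f(u) = (21*u/17 - 27/4)/(u + 8/7).
Simple pole: residue = g(a) at a = -1/12, which is -9786/1513.
List the singular points by increasing real part (a conjugate pair: the negative imaginary part first).


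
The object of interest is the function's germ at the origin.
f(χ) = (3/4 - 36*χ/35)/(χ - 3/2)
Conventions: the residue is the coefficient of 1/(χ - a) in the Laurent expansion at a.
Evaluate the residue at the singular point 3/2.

At the order-1 pole 3/2 set g(χ) = (χ - (3/2))*f(χ) = 3/4 - 36*χ/35.
Simple pole: residue = g(a) at a = 3/2, which is -111/140.

The residue is -111/140.


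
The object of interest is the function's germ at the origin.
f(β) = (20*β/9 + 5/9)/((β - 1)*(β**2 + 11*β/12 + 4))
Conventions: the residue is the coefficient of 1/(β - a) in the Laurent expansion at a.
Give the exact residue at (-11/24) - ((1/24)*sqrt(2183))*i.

The factor β**2 + 11*β/12 + 4 splits as (β - a)(β - a') with a = (-11/24) - ((1/24)*sqrt(2183))*i, a' = (-11/24) + ((1/24)*sqrt(2183))*i. At the order-1 pole a set g(β) = (β - a)*f(β) = [(20*β/9 + 5/9)/(β - 1)] / (β - a').
Simple pole: residue = g(a) at a = (-11/24) - ((1/24)*sqrt(2183))*i, which is (-50/213) + ((1310/154993)*sqrt(2183))*i.

The residue is (-50/213) + ((1310/154993)*sqrt(2183))*i.


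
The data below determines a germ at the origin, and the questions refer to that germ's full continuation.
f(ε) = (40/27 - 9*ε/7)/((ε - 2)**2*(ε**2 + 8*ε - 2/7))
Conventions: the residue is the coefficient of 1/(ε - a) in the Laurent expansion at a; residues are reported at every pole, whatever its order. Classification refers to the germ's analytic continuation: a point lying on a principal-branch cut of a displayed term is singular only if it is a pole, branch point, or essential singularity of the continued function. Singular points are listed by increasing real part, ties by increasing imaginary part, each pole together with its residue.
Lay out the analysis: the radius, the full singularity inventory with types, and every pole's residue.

Radius of convergence at 0: -4 + (1/7)*sqrt(798).
At -4 - (1/7)*sqrt(798): a pole of order 1; residue 2705/171396 - (2621/2442393)*sqrt(798).
At -4 + (1/7)*sqrt(798): a pole of order 1; residue 2705/171396 + (2621/2442393)*sqrt(798).
At 2: a pole of order 2; residue -2705/85698.


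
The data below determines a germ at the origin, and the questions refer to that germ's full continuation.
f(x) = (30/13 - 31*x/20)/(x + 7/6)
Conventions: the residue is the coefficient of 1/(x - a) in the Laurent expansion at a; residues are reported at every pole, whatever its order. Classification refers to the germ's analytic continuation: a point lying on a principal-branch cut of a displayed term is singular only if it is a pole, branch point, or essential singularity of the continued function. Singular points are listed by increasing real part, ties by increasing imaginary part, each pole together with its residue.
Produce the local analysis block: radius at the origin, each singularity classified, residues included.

Radius of convergence at 0: 7/6.
At -7/6: a pole of order 1; residue 6421/1560.

Denominator factor (x + 7/6): pole of order 1 at -7/6, modulus 7/6.
The radius of convergence is the smallest modulus among the singular points: 7/6.
At the order-1 pole -7/6 set g(x) = (x - (-7/6))*f(x) = 30/13 - 31*x/20.
Simple pole: residue = g(a) at a = -7/6, which is 6421/1560.


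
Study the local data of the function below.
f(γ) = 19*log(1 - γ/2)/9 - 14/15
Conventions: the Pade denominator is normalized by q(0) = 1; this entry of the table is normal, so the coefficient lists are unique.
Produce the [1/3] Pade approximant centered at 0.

The Pade approximant has numerator coefficients [-14/15, -423893/506070]; denominator coefficients [1, -1313/5623, -5035/269904, -2565/359872].

Taylor coefficients needed (expand at 0): a_0 = -14/15, a_1 = -19/18, a_2 = -19/72, a_3 = -19/216, a_4 = -19/576.
Write the denominator as Q(γ) = 1 + q1*γ + q2*γ^2 + q3*γ^3. Requiring Q*f - P = O(γ^5) with deg P <= 1 kills the coefficients of γ^2..γ^4 in Q*f:
  γ^2: a_2 + q1*a_1 + q2*a_0 = 0, i.e. -19/72 + (-19/18)*q1 + (-14/15)*q2 = 0.
  γ^3: a_3 + q1*a_2 + q2*a_1 + q3*a_0 = 0, i.e. -19/216 + (-19/72)*q1 + (-19/18)*q2 + (-14/15)*q3 = 0.
  γ^4: a_4 + q1*a_3 + q2*a_2 + q3*a_1 = 0, i.e. -19/576 + (-19/216)*q1 + (-19/72)*q2 + (-19/18)*q3 = 0.
Solving this linear system: q1 = -1313/5623, q2 = -5035/269904, q3 = -2565/359872.
The numerator is Q*f truncated at degree 1: P0 = a_0 = -14/15; P1 = a_1 + q1*a_0 = -423893/506070.
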